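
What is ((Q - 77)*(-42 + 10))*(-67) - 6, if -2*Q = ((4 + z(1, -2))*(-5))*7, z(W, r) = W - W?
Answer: -15014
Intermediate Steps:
z(W, r) = 0
Q = 70 (Q = -(4 + 0)*(-5)*7/2 = -4*(-5)*7/2 = -(-10)*7 = -1/2*(-140) = 70)
((Q - 77)*(-42 + 10))*(-67) - 6 = ((70 - 77)*(-42 + 10))*(-67) - 6 = -7*(-32)*(-67) - 6 = 224*(-67) - 6 = -15008 - 6 = -15014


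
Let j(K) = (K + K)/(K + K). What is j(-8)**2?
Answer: 1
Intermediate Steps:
j(K) = 1 (j(K) = (2*K)/((2*K)) = (2*K)*(1/(2*K)) = 1)
j(-8)**2 = 1**2 = 1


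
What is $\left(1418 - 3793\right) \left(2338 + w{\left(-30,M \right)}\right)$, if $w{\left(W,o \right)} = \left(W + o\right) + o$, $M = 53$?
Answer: $-5733250$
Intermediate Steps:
$w{\left(W,o \right)} = W + 2 o$
$\left(1418 - 3793\right) \left(2338 + w{\left(-30,M \right)}\right) = \left(1418 - 3793\right) \left(2338 + \left(-30 + 2 \cdot 53\right)\right) = - 2375 \left(2338 + \left(-30 + 106\right)\right) = - 2375 \left(2338 + 76\right) = \left(-2375\right) 2414 = -5733250$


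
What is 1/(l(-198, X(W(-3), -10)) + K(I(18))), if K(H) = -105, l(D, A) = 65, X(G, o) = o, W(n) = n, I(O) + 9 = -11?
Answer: -1/40 ≈ -0.025000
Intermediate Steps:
I(O) = -20 (I(O) = -9 - 11 = -20)
1/(l(-198, X(W(-3), -10)) + K(I(18))) = 1/(65 - 105) = 1/(-40) = -1/40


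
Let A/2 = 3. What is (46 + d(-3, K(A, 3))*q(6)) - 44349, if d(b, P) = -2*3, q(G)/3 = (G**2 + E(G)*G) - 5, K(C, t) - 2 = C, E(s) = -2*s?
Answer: -43565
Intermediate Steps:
A = 6 (A = 2*3 = 6)
K(C, t) = 2 + C
q(G) = -15 - 3*G**2 (q(G) = 3*((G**2 + (-2*G)*G) - 5) = 3*((G**2 - 2*G**2) - 5) = 3*(-G**2 - 5) = 3*(-5 - G**2) = -15 - 3*G**2)
d(b, P) = -6
(46 + d(-3, K(A, 3))*q(6)) - 44349 = (46 - 6*(-15 - 3*6**2)) - 44349 = (46 - 6*(-15 - 3*36)) - 44349 = (46 - 6*(-15 - 108)) - 44349 = (46 - 6*(-123)) - 44349 = (46 + 738) - 44349 = 784 - 44349 = -43565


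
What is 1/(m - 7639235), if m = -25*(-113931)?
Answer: -1/4790960 ≈ -2.0873e-7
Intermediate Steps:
m = 2848275
1/(m - 7639235) = 1/(2848275 - 7639235) = 1/(-4790960) = -1/4790960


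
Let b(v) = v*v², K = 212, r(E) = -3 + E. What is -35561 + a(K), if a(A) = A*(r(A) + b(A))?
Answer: 2019971883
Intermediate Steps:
b(v) = v³
a(A) = A*(-3 + A + A³) (a(A) = A*((-3 + A) + A³) = A*(-3 + A + A³))
-35561 + a(K) = -35561 + 212*(-3 + 212 + 212³) = -35561 + 212*(-3 + 212 + 9528128) = -35561 + 212*9528337 = -35561 + 2020007444 = 2019971883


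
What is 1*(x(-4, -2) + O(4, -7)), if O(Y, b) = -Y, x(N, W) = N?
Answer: -8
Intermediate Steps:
1*(x(-4, -2) + O(4, -7)) = 1*(-4 - 1*4) = 1*(-4 - 4) = 1*(-8) = -8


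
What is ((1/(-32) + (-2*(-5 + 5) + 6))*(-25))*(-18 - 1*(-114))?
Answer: -14325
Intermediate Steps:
((1/(-32) + (-2*(-5 + 5) + 6))*(-25))*(-18 - 1*(-114)) = ((-1/32 + (-2*0 + 6))*(-25))*(-18 + 114) = ((-1/32 + (0 + 6))*(-25))*96 = ((-1/32 + 6)*(-25))*96 = ((191/32)*(-25))*96 = -4775/32*96 = -14325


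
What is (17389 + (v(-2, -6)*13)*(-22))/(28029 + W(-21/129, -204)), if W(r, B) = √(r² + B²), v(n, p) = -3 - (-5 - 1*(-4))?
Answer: 930839978781/1452543382976 - 772323*√76948033/1452543382976 ≈ 0.63617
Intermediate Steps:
v(n, p) = -2 (v(n, p) = -3 - (-5 + 4) = -3 - 1*(-1) = -3 + 1 = -2)
W(r, B) = √(B² + r²)
(17389 + (v(-2, -6)*13)*(-22))/(28029 + W(-21/129, -204)) = (17389 - 2*13*(-22))/(28029 + √((-204)² + (-21/129)²)) = (17389 - 26*(-22))/(28029 + √(41616 + (-21*1/129)²)) = (17389 + 572)/(28029 + √(41616 + (-7/43)²)) = 17961/(28029 + √(41616 + 49/1849)) = 17961/(28029 + √(76948033/1849)) = 17961/(28029 + √76948033/43)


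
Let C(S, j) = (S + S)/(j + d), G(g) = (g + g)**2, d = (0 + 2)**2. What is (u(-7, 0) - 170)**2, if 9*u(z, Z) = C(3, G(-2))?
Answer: 25999801/900 ≈ 28889.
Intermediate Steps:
d = 4 (d = 2**2 = 4)
G(g) = 4*g**2 (G(g) = (2*g)**2 = 4*g**2)
C(S, j) = 2*S/(4 + j) (C(S, j) = (S + S)/(j + 4) = (2*S)/(4 + j) = 2*S/(4 + j))
u(z, Z) = 1/30 (u(z, Z) = (2*3/(4 + 4*(-2)**2))/9 = (2*3/(4 + 4*4))/9 = (2*3/(4 + 16))/9 = (2*3/20)/9 = (2*3*(1/20))/9 = (1/9)*(3/10) = 1/30)
(u(-7, 0) - 170)**2 = (1/30 - 170)**2 = (-5099/30)**2 = 25999801/900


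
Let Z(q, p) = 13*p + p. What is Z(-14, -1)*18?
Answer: -252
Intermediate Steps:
Z(q, p) = 14*p
Z(-14, -1)*18 = (14*(-1))*18 = -14*18 = -252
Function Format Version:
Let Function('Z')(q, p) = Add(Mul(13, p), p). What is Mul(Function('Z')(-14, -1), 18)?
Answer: -252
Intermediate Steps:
Function('Z')(q, p) = Mul(14, p)
Mul(Function('Z')(-14, -1), 18) = Mul(Mul(14, -1), 18) = Mul(-14, 18) = -252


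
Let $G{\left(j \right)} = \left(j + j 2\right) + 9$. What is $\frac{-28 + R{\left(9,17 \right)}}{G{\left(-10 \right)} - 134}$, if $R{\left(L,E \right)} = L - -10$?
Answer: $\frac{9}{155} \approx 0.058065$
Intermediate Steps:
$G{\left(j \right)} = 9 + 3 j$ ($G{\left(j \right)} = \left(j + 2 j\right) + 9 = 3 j + 9 = 9 + 3 j$)
$R{\left(L,E \right)} = 10 + L$ ($R{\left(L,E \right)} = L + 10 = 10 + L$)
$\frac{-28 + R{\left(9,17 \right)}}{G{\left(-10 \right)} - 134} = \frac{-28 + \left(10 + 9\right)}{\left(9 + 3 \left(-10\right)\right) - 134} = \frac{-28 + 19}{\left(9 - 30\right) - 134} = - \frac{9}{-21 - 134} = - \frac{9}{-155} = \left(-9\right) \left(- \frac{1}{155}\right) = \frac{9}{155}$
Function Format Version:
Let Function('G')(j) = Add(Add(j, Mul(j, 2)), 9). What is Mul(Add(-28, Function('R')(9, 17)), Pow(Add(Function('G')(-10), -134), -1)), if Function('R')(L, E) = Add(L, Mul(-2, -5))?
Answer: Rational(9, 155) ≈ 0.058065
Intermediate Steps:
Function('G')(j) = Add(9, Mul(3, j)) (Function('G')(j) = Add(Add(j, Mul(2, j)), 9) = Add(Mul(3, j), 9) = Add(9, Mul(3, j)))
Function('R')(L, E) = Add(10, L) (Function('R')(L, E) = Add(L, 10) = Add(10, L))
Mul(Add(-28, Function('R')(9, 17)), Pow(Add(Function('G')(-10), -134), -1)) = Mul(Add(-28, Add(10, 9)), Pow(Add(Add(9, Mul(3, -10)), -134), -1)) = Mul(Add(-28, 19), Pow(Add(Add(9, -30), -134), -1)) = Mul(-9, Pow(Add(-21, -134), -1)) = Mul(-9, Pow(-155, -1)) = Mul(-9, Rational(-1, 155)) = Rational(9, 155)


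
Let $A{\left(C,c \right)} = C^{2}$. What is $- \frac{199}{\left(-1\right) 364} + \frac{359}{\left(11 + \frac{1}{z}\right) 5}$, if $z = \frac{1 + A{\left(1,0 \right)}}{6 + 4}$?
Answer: $\frac{36649}{7280} \approx 5.0342$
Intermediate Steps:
$z = \frac{1}{5}$ ($z = \frac{1 + 1^{2}}{6 + 4} = \frac{1 + 1}{10} = 2 \cdot \frac{1}{10} = \frac{1}{5} \approx 0.2$)
$- \frac{199}{\left(-1\right) 364} + \frac{359}{\left(11 + \frac{1}{z}\right) 5} = - \frac{199}{\left(-1\right) 364} + \frac{359}{\left(11 + \frac{1}{\frac{1}{5}}\right) 5} = - \frac{199}{-364} + \frac{359}{\left(11 + 5\right) 5} = \left(-199\right) \left(- \frac{1}{364}\right) + \frac{359}{16 \cdot 5} = \frac{199}{364} + \frac{359}{80} = \frac{36649}{7280}$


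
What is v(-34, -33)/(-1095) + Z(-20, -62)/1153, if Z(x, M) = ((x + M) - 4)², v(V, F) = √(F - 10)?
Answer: 7396/1153 - I*√43/1095 ≈ 6.4146 - 0.0059885*I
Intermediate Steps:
v(V, F) = √(-10 + F)
Z(x, M) = (-4 + M + x)² (Z(x, M) = ((M + x) - 4)² = (-4 + M + x)²)
v(-34, -33)/(-1095) + Z(-20, -62)/1153 = √(-10 - 33)/(-1095) + (-4 - 62 - 20)²/1153 = √(-43)*(-1/1095) + (-86)²*(1/1153) = (I*√43)*(-1/1095) + 7396*(1/1153) = -I*√43/1095 + 7396/1153 = 7396/1153 - I*√43/1095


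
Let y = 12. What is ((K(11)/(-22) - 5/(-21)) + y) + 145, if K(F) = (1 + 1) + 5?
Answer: 72497/462 ≈ 156.92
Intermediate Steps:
K(F) = 7 (K(F) = 2 + 5 = 7)
((K(11)/(-22) - 5/(-21)) + y) + 145 = ((7/(-22) - 5/(-21)) + 12) + 145 = ((7*(-1/22) - 5*(-1/21)) + 12) + 145 = ((-7/22 + 5/21) + 12) + 145 = (-37/462 + 12) + 145 = 5507/462 + 145 = 72497/462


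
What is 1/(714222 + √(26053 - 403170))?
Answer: 714222/510113442401 - I*√377117/510113442401 ≈ 1.4001e-6 - 1.2038e-9*I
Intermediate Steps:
1/(714222 + √(26053 - 403170)) = 1/(714222 + √(-377117)) = 1/(714222 + I*√377117)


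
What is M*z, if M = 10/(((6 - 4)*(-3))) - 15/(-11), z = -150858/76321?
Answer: 502860/839531 ≈ 0.59898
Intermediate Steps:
z = -150858/76321 (z = -150858*1/76321 = -150858/76321 ≈ -1.9766)
M = -10/33 (M = 10/((2*(-3))) - 15*(-1/11) = 10/(-6) + 15/11 = 10*(-⅙) + 15/11 = -5/3 + 15/11 = -10/33 ≈ -0.30303)
M*z = -10/33*(-150858/76321) = 502860/839531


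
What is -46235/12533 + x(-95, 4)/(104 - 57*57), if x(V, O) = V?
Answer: -28843688/7883257 ≈ -3.6589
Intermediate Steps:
-46235/12533 + x(-95, 4)/(104 - 57*57) = -46235/12533 - 95/(104 - 57*57) = -46235*1/12533 - 95/(104 - 3249) = -46235/12533 - 95/(-3145) = -46235/12533 - 95*(-1/3145) = -46235/12533 + 19/629 = -28843688/7883257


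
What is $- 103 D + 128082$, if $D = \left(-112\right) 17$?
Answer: $324194$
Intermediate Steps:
$D = -1904$
$- 103 D + 128082 = \left(-103\right) \left(-1904\right) + 128082 = 196112 + 128082 = 324194$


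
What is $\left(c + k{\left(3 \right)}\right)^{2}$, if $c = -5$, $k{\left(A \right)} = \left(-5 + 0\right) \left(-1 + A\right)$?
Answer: $225$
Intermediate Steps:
$k{\left(A \right)} = 5 - 5 A$ ($k{\left(A \right)} = - 5 \left(-1 + A\right) = 5 - 5 A$)
$\left(c + k{\left(3 \right)}\right)^{2} = \left(-5 + \left(5 - 15\right)\right)^{2} = \left(-5 - 10\right)^{2} = \left(-15\right)^{2} = 225$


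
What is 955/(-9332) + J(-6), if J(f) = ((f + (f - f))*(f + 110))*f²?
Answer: -209635003/9332 ≈ -22464.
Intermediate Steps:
J(f) = f³*(110 + f) (J(f) = ((f + 0)*(110 + f))*f² = (f*(110 + f))*f² = f³*(110 + f))
955/(-9332) + J(-6) = 955/(-9332) + (-6)³*(110 - 6) = 955*(-1/9332) - 216*104 = -955/9332 - 22464 = -209635003/9332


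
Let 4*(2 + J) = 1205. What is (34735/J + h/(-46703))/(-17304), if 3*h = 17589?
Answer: -6481896809/967354008264 ≈ -0.0067006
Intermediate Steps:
h = 5863 (h = (⅓)*17589 = 5863)
J = 1197/4 (J = -2 + (¼)*1205 = -2 + 1205/4 = 1197/4 ≈ 299.25)
(34735/J + h/(-46703))/(-17304) = (34735/(1197/4) + 5863/(-46703))/(-17304) = (34735*(4/1197) + 5863*(-1/46703))*(-1/17304) = (138940/1197 - 5863/46703)*(-1/17304) = (6481896809/55903491)*(-1/17304) = -6481896809/967354008264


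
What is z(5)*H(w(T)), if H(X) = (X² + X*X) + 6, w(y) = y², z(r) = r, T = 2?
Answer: 190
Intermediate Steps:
H(X) = 6 + 2*X² (H(X) = (X² + X²) + 6 = 2*X² + 6 = 6 + 2*X²)
z(5)*H(w(T)) = 5*(6 + 2*(2²)²) = 5*(6 + 2*4²) = 5*(6 + 2*16) = 5*(6 + 32) = 5*38 = 190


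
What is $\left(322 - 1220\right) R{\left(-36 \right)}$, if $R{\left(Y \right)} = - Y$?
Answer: $-32328$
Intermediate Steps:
$\left(322 - 1220\right) R{\left(-36 \right)} = \left(322 - 1220\right) \left(\left(-1\right) \left(-36\right)\right) = \left(-898\right) 36 = -32328$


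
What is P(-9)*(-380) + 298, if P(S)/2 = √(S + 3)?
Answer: 298 - 760*I*√6 ≈ 298.0 - 1861.6*I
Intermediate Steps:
P(S) = 2*√(3 + S) (P(S) = 2*√(S + 3) = 2*√(3 + S))
P(-9)*(-380) + 298 = (2*√(3 - 9))*(-380) + 298 = (2*√(-6))*(-380) + 298 = (2*(I*√6))*(-380) + 298 = (2*I*√6)*(-380) + 298 = -760*I*√6 + 298 = 298 - 760*I*√6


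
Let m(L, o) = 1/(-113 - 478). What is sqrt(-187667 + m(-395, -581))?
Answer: 23*I*sqrt(123910242)/591 ≈ 433.21*I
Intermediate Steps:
m(L, o) = -1/591 (m(L, o) = 1/(-591) = -1/591)
sqrt(-187667 + m(-395, -581)) = sqrt(-187667 - 1/591) = sqrt(-110911198/591) = 23*I*sqrt(123910242)/591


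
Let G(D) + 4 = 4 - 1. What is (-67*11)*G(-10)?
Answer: 737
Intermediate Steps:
G(D) = -1 (G(D) = -4 + (4 - 1) = -4 + 3 = -1)
(-67*11)*G(-10) = -67*11*(-1) = -737*(-1) = 737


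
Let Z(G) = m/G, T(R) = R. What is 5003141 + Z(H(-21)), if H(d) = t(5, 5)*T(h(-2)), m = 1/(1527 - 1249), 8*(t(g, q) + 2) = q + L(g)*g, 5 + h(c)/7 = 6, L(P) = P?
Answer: 34076393353/6811 ≈ 5.0031e+6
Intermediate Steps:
h(c) = 7 (h(c) = -35 + 7*6 = -35 + 42 = 7)
t(g, q) = -2 + q/8 + g²/8 (t(g, q) = -2 + (q + g*g)/8 = -2 + (q + g²)/8 = -2 + (q/8 + g²/8) = -2 + q/8 + g²/8)
m = 1/278 ≈ 0.0035971
H(d) = 49/4 (H(d) = (-2 + (⅛)*5 + (⅛)*5²)*7 = (-2 + 5/8 + (⅛)*25)*7 = (-2 + 5/8 + 25/8)*7 = (7/4)*7 = 49/4)
Z(G) = 1/(278*G)
5003141 + Z(H(-21)) = 5003141 + 1/(278*(49/4)) = 5003141 + (1/278)*(4/49) = 5003141 + 2/6811 = 34076393353/6811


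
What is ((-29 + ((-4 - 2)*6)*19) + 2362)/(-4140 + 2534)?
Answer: -1649/1606 ≈ -1.0268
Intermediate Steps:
((-29 + ((-4 - 2)*6)*19) + 2362)/(-4140 + 2534) = ((-29 - 6*6*19) + 2362)/(-1606) = ((-29 - 36*19) + 2362)*(-1/1606) = ((-29 - 684) + 2362)*(-1/1606) = (-713 + 2362)*(-1/1606) = 1649*(-1/1606) = -1649/1606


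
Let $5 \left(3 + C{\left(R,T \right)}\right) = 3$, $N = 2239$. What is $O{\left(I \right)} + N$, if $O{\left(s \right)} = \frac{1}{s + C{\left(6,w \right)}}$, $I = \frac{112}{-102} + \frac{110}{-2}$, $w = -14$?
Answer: $\frac{33398908}{14917} \approx 2239.0$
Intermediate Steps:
$I = - \frac{2861}{51}$ ($I = 112 \left(- \frac{1}{102}\right) + 110 \left(- \frac{1}{2}\right) = - \frac{56}{51} - 55 = - \frac{2861}{51} \approx -56.098$)
$C{\left(R,T \right)} = - \frac{12}{5}$ ($C{\left(R,T \right)} = -3 + \frac{1}{5} \cdot 3 = -3 + \frac{3}{5} = - \frac{12}{5}$)
$O{\left(s \right)} = \frac{1}{- \frac{12}{5} + s}$ ($O{\left(s \right)} = \frac{1}{s - \frac{12}{5}} = \frac{1}{- \frac{12}{5} + s}$)
$O{\left(I \right)} + N = \frac{5}{-12 + 5 \left(- \frac{2861}{51}\right)} + 2239 = \frac{5}{-12 - \frac{14305}{51}} + 2239 = \frac{5}{- \frac{14917}{51}} + 2239 = 5 \left(- \frac{51}{14917}\right) + 2239 = - \frac{255}{14917} + 2239 = \frac{33398908}{14917}$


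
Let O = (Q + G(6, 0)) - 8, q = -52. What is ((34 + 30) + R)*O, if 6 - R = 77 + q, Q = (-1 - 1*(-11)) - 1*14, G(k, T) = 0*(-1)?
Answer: -540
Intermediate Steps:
G(k, T) = 0
Q = -4 (Q = (-1 + 11) - 14 = 10 - 14 = -4)
O = -12 (O = (-4 + 0) - 8 = -4 - 8 = -12)
R = -19 (R = 6 - (77 - 52) = 6 - 1*25 = 6 - 25 = -19)
((34 + 30) + R)*O = ((34 + 30) - 19)*(-12) = (64 - 19)*(-12) = 45*(-12) = -540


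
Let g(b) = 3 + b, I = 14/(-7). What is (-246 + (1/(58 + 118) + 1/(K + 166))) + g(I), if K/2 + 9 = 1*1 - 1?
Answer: -1595359/6512 ≈ -244.99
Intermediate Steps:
I = -2 (I = 14*(-⅐) = -2)
K = -18 (K = -18 + 2*(1*1 - 1) = -18 + 2*(1 - 1) = -18 + 2*0 = -18 + 0 = -18)
(-246 + (1/(58 + 118) + 1/(K + 166))) + g(I) = (-246 + (1/(58 + 118) + 1/(-18 + 166))) + (3 - 2) = (-246 + (1/176 + 1/148)) + 1 = (-246 + 81/6512) + 1 = -1601871/6512 + 1 = -1595359/6512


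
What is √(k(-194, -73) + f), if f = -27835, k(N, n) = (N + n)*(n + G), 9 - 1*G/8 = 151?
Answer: 2*√73742 ≈ 543.11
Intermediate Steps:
G = -1136 (G = 72 - 8*151 = 72 - 1208 = -1136)
k(N, n) = (-1136 + n)*(N + n) (k(N, n) = (N + n)*(n - 1136) = (N + n)*(-1136 + n) = (-1136 + n)*(N + n))
√(k(-194, -73) + f) = √(((-73)² - 1136*(-194) - 1136*(-73) - 194*(-73)) - 27835) = √((5329 + 220384 + 82928 + 14162) - 27835) = √(322803 - 27835) = √294968 = 2*√73742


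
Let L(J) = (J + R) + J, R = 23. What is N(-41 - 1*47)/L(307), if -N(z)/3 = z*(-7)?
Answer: -264/91 ≈ -2.9011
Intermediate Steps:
N(z) = 21*z (N(z) = -3*z*(-7) = -(-21)*z = 21*z)
L(J) = 23 + 2*J (L(J) = (J + 23) + J = (23 + J) + J = 23 + 2*J)
N(-41 - 1*47)/L(307) = (21*(-41 - 1*47))/(23 + 2*307) = (21*(-41 - 47))/(23 + 614) = (21*(-88))/637 = -1848*1/637 = -264/91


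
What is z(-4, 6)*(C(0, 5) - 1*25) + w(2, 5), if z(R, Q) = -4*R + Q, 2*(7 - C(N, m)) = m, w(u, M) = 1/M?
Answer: -2254/5 ≈ -450.80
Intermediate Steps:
C(N, m) = 7 - m/2
z(R, Q) = Q - 4*R
z(-4, 6)*(C(0, 5) - 1*25) + w(2, 5) = (6 - 4*(-4))*((7 - ½*5) - 1*25) + 1/5 = (6 + 16)*((7 - 5/2) - 25) + ⅕ = 22*(9/2 - 25) + ⅕ = 22*(-41/2) + ⅕ = -451 + ⅕ = -2254/5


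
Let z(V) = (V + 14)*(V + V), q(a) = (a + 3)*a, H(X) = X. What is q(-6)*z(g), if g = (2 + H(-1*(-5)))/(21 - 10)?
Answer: 40572/121 ≈ 335.31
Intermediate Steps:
q(a) = a*(3 + a) (q(a) = (3 + a)*a = a*(3 + a))
g = 7/11 (g = (2 - 1*(-5))/(21 - 10) = (2 + 5)/11 = 7*(1/11) = 7/11 ≈ 0.63636)
z(V) = 2*V*(14 + V) (z(V) = (14 + V)*(2*V) = 2*V*(14 + V))
q(-6)*z(g) = (-6*(3 - 6))*(2*(7/11)*(14 + 7/11)) = (-6*(-3))*(2*(7/11)*(161/11)) = 18*(2254/121) = 40572/121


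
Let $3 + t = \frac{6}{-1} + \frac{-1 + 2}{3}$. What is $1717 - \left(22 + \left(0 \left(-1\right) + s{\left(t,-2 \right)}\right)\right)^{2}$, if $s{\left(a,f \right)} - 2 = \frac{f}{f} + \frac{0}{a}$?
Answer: $1092$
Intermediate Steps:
$t = - \frac{26}{3}$ ($t = -3 + \left(\frac{6}{-1} + \frac{-1 + 2}{3}\right) = -3 + \left(6 \left(-1\right) + 1 \cdot \frac{1}{3}\right) = -3 + \left(-6 + \frac{1}{3}\right) = -3 - \frac{17}{3} = - \frac{26}{3} \approx -8.6667$)
$s{\left(a,f \right)} = 3$ ($s{\left(a,f \right)} = 2 + \left(\frac{f}{f} + \frac{0}{a}\right) = 2 + \left(1 + 0\right) = 2 + 1 = 3$)
$1717 - \left(22 + \left(0 \left(-1\right) + s{\left(t,-2 \right)}\right)\right)^{2} = 1717 - \left(22 + \left(0 \left(-1\right) + 3\right)\right)^{2} = 1717 - \left(22 + \left(0 + 3\right)\right)^{2} = 1717 - \left(22 + 3\right)^{2} = 1717 - 25^{2} = 1717 - 625 = 1092$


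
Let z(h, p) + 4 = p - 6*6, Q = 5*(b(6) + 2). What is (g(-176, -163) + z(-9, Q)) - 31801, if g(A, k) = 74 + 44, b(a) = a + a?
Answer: -31653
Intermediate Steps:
b(a) = 2*a
g(A, k) = 118
Q = 70 (Q = 5*(2*6 + 2) = 5*(12 + 2) = 5*14 = 70)
z(h, p) = -40 + p (z(h, p) = -4 + (p - 6*6) = -4 + (p - 36) = -4 + (-36 + p) = -40 + p)
(g(-176, -163) + z(-9, Q)) - 31801 = (118 + (-40 + 70)) - 31801 = (118 + 30) - 31801 = 148 - 31801 = -31653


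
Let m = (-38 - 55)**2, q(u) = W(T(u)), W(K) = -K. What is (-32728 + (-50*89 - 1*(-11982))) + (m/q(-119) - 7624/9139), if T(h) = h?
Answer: -27323547081/1087541 ≈ -25124.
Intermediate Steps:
q(u) = -u
m = 8649 (m = (-93)**2 = 8649)
(-32728 + (-50*89 - 1*(-11982))) + (m/q(-119) - 7624/9139) = (-32728 + (-50*89 - 1*(-11982))) + (8649/((-1*(-119))) - 7624/9139) = (-32728 + (-4450 + 11982)) + (8649/119 - 7624*1/9139) = (-32728 + 7532) + (8649*(1/119) - 7624/9139) = -25196 + (8649/119 - 7624/9139) = -25196 + 78135955/1087541 = -27323547081/1087541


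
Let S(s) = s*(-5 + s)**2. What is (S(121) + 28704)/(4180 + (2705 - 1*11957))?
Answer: -103555/317 ≈ -326.67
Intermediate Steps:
(S(121) + 28704)/(4180 + (2705 - 1*11957)) = (121*(-5 + 121)**2 + 28704)/(4180 + (2705 - 1*11957)) = (121*116**2 + 28704)/(4180 + (2705 - 11957)) = (121*13456 + 28704)/(4180 - 9252) = (1628176 + 28704)/(-5072) = 1656880*(-1/5072) = -103555/317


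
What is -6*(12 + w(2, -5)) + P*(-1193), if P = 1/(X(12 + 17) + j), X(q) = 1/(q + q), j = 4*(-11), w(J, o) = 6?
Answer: -206314/2551 ≈ -80.876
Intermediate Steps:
j = -44
X(q) = 1/(2*q)
P = -58/2551 (P = 1/(1/(2*(12 + 17)) - 44) = 1/((½)/29 - 44) = 1/((½)*(1/29) - 44) = 1/(1/58 - 44) = 1/(-2551/58) = -58/2551 ≈ -0.022736)
-6*(12 + w(2, -5)) + P*(-1193) = -6*(12 + 6) - 58/2551*(-1193) = -6*18 + 69194/2551 = -108 + 69194/2551 = -206314/2551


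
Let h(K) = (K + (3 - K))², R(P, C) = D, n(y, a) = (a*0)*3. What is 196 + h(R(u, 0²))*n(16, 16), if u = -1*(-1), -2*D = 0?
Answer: 196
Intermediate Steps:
D = 0 (D = -½*0 = 0)
u = 1
n(y, a) = 0 (n(y, a) = 0*3 = 0)
R(P, C) = 0
h(K) = 9 (h(K) = 3² = 9)
196 + h(R(u, 0²))*n(16, 16) = 196 + 9*0 = 196 + 0 = 196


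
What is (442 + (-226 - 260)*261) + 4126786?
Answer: 4000382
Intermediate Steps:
(442 + (-226 - 260)*261) + 4126786 = (442 - 486*261) + 4126786 = (442 - 126846) + 4126786 = -126404 + 4126786 = 4000382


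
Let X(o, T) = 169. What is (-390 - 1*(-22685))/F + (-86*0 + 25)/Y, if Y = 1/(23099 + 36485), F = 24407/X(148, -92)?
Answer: 36360435055/24407 ≈ 1.4898e+6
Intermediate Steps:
F = 24407/169 ≈ 144.42
Y = 1/59584 ≈ 1.6783e-5
(-390 - 1*(-22685))/F + (-86*0 + 25)/Y = (-390 - 1*(-22685))/(24407/169) + (-86*0 + 25)/(1/59584) = (-390 + 22685)*(169/24407) + (0 + 25)*59584 = 22295*(169/24407) + 25*59584 = 3767855/24407 + 1489600 = 36360435055/24407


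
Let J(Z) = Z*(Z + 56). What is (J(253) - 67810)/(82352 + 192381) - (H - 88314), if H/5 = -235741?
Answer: 348091941294/274733 ≈ 1.2670e+6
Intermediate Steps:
H = -1178705 (H = 5*(-235741) = -1178705)
J(Z) = Z*(56 + Z)
(J(253) - 67810)/(82352 + 192381) - (H - 88314) = (253*(56 + 253) - 67810)/(82352 + 192381) - (-1178705 - 88314) = (253*309 - 67810)/274733 - 1*(-1267019) = (78177 - 67810)*(1/274733) + 1267019 = 10367*(1/274733) + 1267019 = 10367/274733 + 1267019 = 348091941294/274733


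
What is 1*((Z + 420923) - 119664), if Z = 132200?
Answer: 433459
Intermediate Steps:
1*((Z + 420923) - 119664) = 1*((132200 + 420923) - 119664) = 1*(553123 - 119664) = 1*433459 = 433459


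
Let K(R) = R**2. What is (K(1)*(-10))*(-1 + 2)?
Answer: -10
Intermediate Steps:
(K(1)*(-10))*(-1 + 2) = (1**2*(-10))*(-1 + 2) = (1*(-10))*1 = -10*1 = -10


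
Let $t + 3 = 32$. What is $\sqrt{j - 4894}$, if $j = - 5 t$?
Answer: $i \sqrt{5039} \approx 70.986 i$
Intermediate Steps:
$t = 29$ ($t = -3 + 32 = 29$)
$j = -145$ ($j = \left(-5\right) 29 = -145$)
$\sqrt{j - 4894} = \sqrt{-145 - 4894} = \sqrt{-5039} = i \sqrt{5039}$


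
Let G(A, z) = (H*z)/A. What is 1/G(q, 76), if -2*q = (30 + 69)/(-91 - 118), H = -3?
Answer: -3/2888 ≈ -0.0010388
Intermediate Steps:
q = 9/38 (q = -(30 + 69)/(2*(-91 - 118)) = -99/(2*(-209)) = -99*(-1)/(2*209) = -1/2*(-9/19) = 9/38 ≈ 0.23684)
G(A, z) = -3*z/A (G(A, z) = (-3*z)/A = -3*z/A)
1/G(q, 76) = 1/(-3*76/9/38) = 1/(-3*76*38/9) = 1/(-2888/3) = -3/2888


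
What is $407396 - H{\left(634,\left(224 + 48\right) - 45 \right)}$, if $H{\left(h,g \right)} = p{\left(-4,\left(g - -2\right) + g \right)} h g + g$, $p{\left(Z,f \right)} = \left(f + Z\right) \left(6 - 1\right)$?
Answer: $-324847511$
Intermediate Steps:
$p{\left(Z,f \right)} = 5 Z + 5 f$ ($p{\left(Z,f \right)} = \left(Z + f\right) 5 = 5 Z + 5 f$)
$H{\left(h,g \right)} = g + g h \left(-10 + 10 g\right)$ ($H{\left(h,g \right)} = \left(5 \left(-4\right) + 5 \left(\left(g - -2\right) + g\right)\right) h g + g = \left(-20 + 5 \left(\left(g + 2\right) + g\right)\right) h g + g = \left(-20 + 5 \left(\left(2 + g\right) + g\right)\right) h g + g = \left(-20 + 5 \left(2 + 2 g\right)\right) h g + g = \left(-20 + \left(10 + 10 g\right)\right) h g + g = \left(-10 + 10 g\right) h g + g = h \left(-10 + 10 g\right) g + g = g h \left(-10 + 10 g\right) + g = g + g h \left(-10 + 10 g\right)$)
$407396 - H{\left(634,\left(224 + 48\right) - 45 \right)} = 407396 - \left(\left(224 + 48\right) - 45\right) \left(1 + 10 \cdot 634 \left(-1 + \left(\left(224 + 48\right) - 45\right)\right)\right) = 407396 - \left(272 - 45\right) \left(1 + 10 \cdot 634 \left(-1 + \left(272 - 45\right)\right)\right) = 407396 - 227 \left(1 + 10 \cdot 634 \left(-1 + 227\right)\right) = 407396 - 227 \left(1 + 10 \cdot 634 \cdot 226\right) = 407396 - 227 \left(1 + 1432840\right) = 407396 - 227 \cdot 1432841 = 407396 - 325254907 = -324847511$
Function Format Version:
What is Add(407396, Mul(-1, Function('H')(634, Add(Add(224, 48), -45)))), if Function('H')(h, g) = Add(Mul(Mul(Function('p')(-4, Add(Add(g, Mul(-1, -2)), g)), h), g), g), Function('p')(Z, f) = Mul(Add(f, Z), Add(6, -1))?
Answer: -324847511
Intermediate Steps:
Function('p')(Z, f) = Add(Mul(5, Z), Mul(5, f)) (Function('p')(Z, f) = Mul(Add(Z, f), 5) = Add(Mul(5, Z), Mul(5, f)))
Function('H')(h, g) = Add(g, Mul(g, h, Add(-10, Mul(10, g)))) (Function('H')(h, g) = Add(Mul(Mul(Add(Mul(5, -4), Mul(5, Add(Add(g, Mul(-1, -2)), g))), h), g), g) = Add(Mul(Mul(Add(-20, Mul(5, Add(Add(g, 2), g))), h), g), g) = Add(Mul(Mul(Add(-20, Mul(5, Add(Add(2, g), g))), h), g), g) = Add(Mul(Mul(Add(-20, Mul(5, Add(2, Mul(2, g)))), h), g), g) = Add(Mul(Mul(Add(-20, Add(10, Mul(10, g))), h), g), g) = Add(Mul(Mul(Add(-10, Mul(10, g)), h), g), g) = Add(Mul(Mul(h, Add(-10, Mul(10, g))), g), g) = Add(Mul(g, h, Add(-10, Mul(10, g))), g) = Add(g, Mul(g, h, Add(-10, Mul(10, g)))))
Add(407396, Mul(-1, Function('H')(634, Add(Add(224, 48), -45)))) = Add(407396, Mul(-1, Mul(Add(Add(224, 48), -45), Add(1, Mul(10, 634, Add(-1, Add(Add(224, 48), -45))))))) = Add(407396, Mul(-1, Mul(Add(272, -45), Add(1, Mul(10, 634, Add(-1, Add(272, -45))))))) = Add(407396, Mul(-1, Mul(227, Add(1, Mul(10, 634, Add(-1, 227)))))) = Add(407396, Mul(-1, Mul(227, Add(1, Mul(10, 634, 226))))) = Add(407396, Mul(-1, Mul(227, Add(1, 1432840)))) = Add(407396, Mul(-1, Mul(227, 1432841))) = Add(407396, Mul(-1, 325254907)) = Add(407396, -325254907) = -324847511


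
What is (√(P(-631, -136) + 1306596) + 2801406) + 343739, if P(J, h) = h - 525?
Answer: 3145145 + √1305935 ≈ 3.1463e+6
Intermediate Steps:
P(J, h) = -525 + h
(√(P(-631, -136) + 1306596) + 2801406) + 343739 = (√((-525 - 136) + 1306596) + 2801406) + 343739 = (√(-661 + 1306596) + 2801406) + 343739 = (√1305935 + 2801406) + 343739 = (2801406 + √1305935) + 343739 = 3145145 + √1305935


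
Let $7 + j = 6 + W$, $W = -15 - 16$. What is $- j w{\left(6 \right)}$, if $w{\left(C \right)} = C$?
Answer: $192$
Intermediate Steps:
$W = -31$ ($W = -15 - 16 = -31$)
$j = -32$ ($j = -7 + \left(6 - 31\right) = -7 - 25 = -32$)
$- j w{\left(6 \right)} = - \left(-32\right) 6 = \left(-1\right) \left(-192\right) = 192$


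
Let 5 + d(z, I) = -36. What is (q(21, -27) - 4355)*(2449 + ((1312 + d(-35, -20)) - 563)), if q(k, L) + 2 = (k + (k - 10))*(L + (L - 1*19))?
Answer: -21129801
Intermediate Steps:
d(z, I) = -41 (d(z, I) = -5 - 36 = -41)
q(k, L) = -2 + (-19 + 2*L)*(-10 + 2*k) (q(k, L) = -2 + (k + (k - 10))*(L + (L - 1*19)) = -2 + (k + (-10 + k))*(L + (L - 19)) = -2 + (-10 + 2*k)*(L + (-19 + L)) = -2 + (-10 + 2*k)*(-19 + 2*L) = -2 + (-19 + 2*L)*(-10 + 2*k))
(q(21, -27) - 4355)*(2449 + ((1312 + d(-35, -20)) - 563)) = ((188 - 38*21 - 20*(-27) + 4*(-27)*21) - 4355)*(2449 + ((1312 - 41) - 563)) = ((188 - 798 + 540 - 2268) - 4355)*(2449 + (1271 - 563)) = (-2338 - 4355)*(2449 + 708) = -6693*3157 = -21129801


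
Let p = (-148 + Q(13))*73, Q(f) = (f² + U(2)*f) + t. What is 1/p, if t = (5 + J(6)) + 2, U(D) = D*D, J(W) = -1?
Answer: 1/5767 ≈ 0.00017340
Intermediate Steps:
U(D) = D²
t = 6 (t = (5 - 1) + 2 = 4 + 2 = 6)
Q(f) = 6 + f² + 4*f (Q(f) = (f² + 2²*f) + 6 = (f² + 4*f) + 6 = 6 + f² + 4*f)
p = 5767 (p = (-148 + (6 + 13² + 4*13))*73 = (-148 + (6 + 169 + 52))*73 = (-148 + 227)*73 = 79*73 = 5767)
1/p = 1/5767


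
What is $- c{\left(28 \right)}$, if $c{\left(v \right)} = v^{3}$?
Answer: $-21952$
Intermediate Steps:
$- c{\left(28 \right)} = - 28^{3} = \left(-1\right) 21952 = -21952$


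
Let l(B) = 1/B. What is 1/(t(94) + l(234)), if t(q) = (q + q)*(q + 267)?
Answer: 234/15881113 ≈ 1.4734e-5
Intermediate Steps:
t(q) = 2*q*(267 + q) (t(q) = (2*q)*(267 + q) = 2*q*(267 + q))
1/(t(94) + l(234)) = 1/(2*94*(267 + 94) + 1/234) = 1/(2*94*361 + 1/234) = 1/(67868 + 1/234) = 1/(15881113/234) = 234/15881113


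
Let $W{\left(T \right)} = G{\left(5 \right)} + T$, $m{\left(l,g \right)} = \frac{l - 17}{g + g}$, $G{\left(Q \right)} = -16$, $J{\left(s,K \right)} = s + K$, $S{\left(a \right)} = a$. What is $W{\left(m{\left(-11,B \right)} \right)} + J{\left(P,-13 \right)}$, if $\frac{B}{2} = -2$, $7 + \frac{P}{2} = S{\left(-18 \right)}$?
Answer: $- \frac{151}{2} \approx -75.5$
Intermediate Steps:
$P = -50$ ($P = -14 + 2 \left(-18\right) = -14 - 36 = -50$)
$J{\left(s,K \right)} = K + s$
$B = -4$ ($B = 2 \left(-2\right) = -4$)
$m{\left(l,g \right)} = \frac{-17 + l}{2 g}$
$W{\left(T \right)} = -16 + T$
$W{\left(m{\left(-11,B \right)} \right)} + J{\left(P,-13 \right)} = \left(-16 + \frac{-17 - 11}{2 \left(-4\right)}\right) - 63 = \left(-16 + \frac{1}{2} \left(- \frac{1}{4}\right) \left(-28\right)\right) - 63 = \left(-16 + \frac{7}{2}\right) - 63 = - \frac{25}{2} - 63 = - \frac{151}{2}$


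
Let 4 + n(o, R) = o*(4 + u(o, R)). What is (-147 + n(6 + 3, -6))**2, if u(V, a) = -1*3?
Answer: 20164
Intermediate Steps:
u(V, a) = -3
n(o, R) = -4 + o (n(o, R) = -4 + o*(4 - 3) = -4 + o*1 = -4 + o)
(-147 + n(6 + 3, -6))**2 = (-147 + (-4 + (6 + 3)))**2 = (-147 + (-4 + 9))**2 = (-147 + 5)**2 = (-142)**2 = 20164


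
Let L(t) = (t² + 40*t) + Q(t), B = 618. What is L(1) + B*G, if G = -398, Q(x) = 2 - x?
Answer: -245922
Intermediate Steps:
L(t) = 2 + t² + 39*t (L(t) = (t² + 40*t) + (2 - t) = 2 + t² + 39*t)
L(1) + B*G = (2 + 1² + 39*1) + 618*(-398) = (2 + 1 + 39) - 245964 = 42 - 245964 = -245922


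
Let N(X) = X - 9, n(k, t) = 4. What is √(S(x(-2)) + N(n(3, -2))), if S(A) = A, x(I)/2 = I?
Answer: 3*I ≈ 3.0*I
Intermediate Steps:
x(I) = 2*I
N(X) = -9 + X
√(S(x(-2)) + N(n(3, -2))) = √(2*(-2) + (-9 + 4)) = √(-4 - 5) = √(-9) = 3*I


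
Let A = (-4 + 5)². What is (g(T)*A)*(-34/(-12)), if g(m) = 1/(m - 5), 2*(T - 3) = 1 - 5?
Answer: -17/24 ≈ -0.70833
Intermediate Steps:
T = 1 (T = 3 + (1 - 5)/2 = 3 + (½)*(-4) = 3 - 2 = 1)
g(m) = 1/(-5 + m)
A = 1 (A = 1² = 1)
(g(T)*A)*(-34/(-12)) = (1/(-5 + 1))*(-34/(-12)) = (1/(-4))*(-34*(-1/12)) = -¼*1*(17/6) = -¼*17/6 = -17/24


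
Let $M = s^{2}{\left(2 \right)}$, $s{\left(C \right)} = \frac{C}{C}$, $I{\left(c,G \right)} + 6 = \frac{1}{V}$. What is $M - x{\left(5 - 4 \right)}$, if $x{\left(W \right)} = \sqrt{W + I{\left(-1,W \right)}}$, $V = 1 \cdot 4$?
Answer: $1 - \frac{i \sqrt{19}}{2} \approx 1.0 - 2.1795 i$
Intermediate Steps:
$V = 4$
$I{\left(c,G \right)} = - \frac{23}{4}$ ($I{\left(c,G \right)} = -6 + \frac{1}{4} = - \frac{23}{4}$)
$s{\left(C \right)} = 1$
$M = 1$ ($M = 1^{2} = 1$)
$x{\left(W \right)} = \sqrt{- \frac{23}{4} + W}$ ($x{\left(W \right)} = \sqrt{W - \frac{23}{4}} = \sqrt{- \frac{23}{4} + W}$)
$M - x{\left(5 - 4 \right)} = 1 - \frac{\sqrt{-23 + 4 \left(5 - 4\right)}}{2} = 1 - \frac{\sqrt{-23 + 4 \cdot 1}}{2} = 1 - \frac{\sqrt{-23 + 4}}{2} = 1 - \frac{\sqrt{-19}}{2} = 1 - \frac{i \sqrt{19}}{2}$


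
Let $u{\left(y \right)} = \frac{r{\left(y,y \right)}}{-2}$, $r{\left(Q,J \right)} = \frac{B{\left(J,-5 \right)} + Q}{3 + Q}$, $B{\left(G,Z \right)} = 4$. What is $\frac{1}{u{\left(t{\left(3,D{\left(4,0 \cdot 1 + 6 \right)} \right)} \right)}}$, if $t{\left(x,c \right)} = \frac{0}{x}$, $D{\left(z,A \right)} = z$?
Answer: $- \frac{3}{2} \approx -1.5$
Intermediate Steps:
$t{\left(x,c \right)} = 0$
$r{\left(Q,J \right)} = \frac{4 + Q}{3 + Q}$
$u{\left(y \right)} = - \frac{4 + y}{2 \left(3 + y\right)}$ ($u{\left(y \right)} = \frac{\frac{1}{3 + y} \left(4 + y\right)}{-2} = \frac{4 + y}{3 + y} \left(- \frac{1}{2}\right) = - \frac{4 + y}{2 \left(3 + y\right)}$)
$\frac{1}{u{\left(t{\left(3,D{\left(4,0 \cdot 1 + 6 \right)} \right)} \right)}} = \frac{1}{\frac{1}{2} \frac{1}{3 + 0} \left(-4 - 0\right)} = \frac{1}{\frac{1}{2} \cdot \frac{1}{3} \left(-4 + 0\right)} = \frac{1}{\frac{1}{2} \cdot \frac{1}{3} \left(-4\right)} = \frac{1}{- \frac{2}{3}} = - \frac{3}{2}$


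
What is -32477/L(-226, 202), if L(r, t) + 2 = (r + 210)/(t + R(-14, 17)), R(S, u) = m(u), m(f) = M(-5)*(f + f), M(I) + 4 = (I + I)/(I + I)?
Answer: 811925/54 ≈ 15036.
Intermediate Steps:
M(I) = -3 (M(I) = -4 + (I + I)/(I + I) = -4 + (2*I)/((2*I)) = -4 + (2*I)*(1/(2*I)) = -4 + 1 = -3)
m(f) = -6*f (m(f) = -3*(f + f) = -6*f)
R(S, u) = -6*u
L(r, t) = -2 + (210 + r)/(-102 + t) (L(r, t) = -2 + (r + 210)/(t - 6*17) = -2 + (210 + r)/(t - 102) = -2 + (210 + r)/(-102 + t))
-32477/L(-226, 202) = -32477*(-102 + 202)/(414 - 226 - 2*202) = -32477*100/(414 - 226 - 404) = -32477/((1/100)*(-216)) = -32477/(-54/25) = -32477*(-25/54) = 811925/54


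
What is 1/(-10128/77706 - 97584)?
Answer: -12951/1263812072 ≈ -1.0248e-5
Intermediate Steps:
1/(-10128/77706 - 97584) = 1/(-10128*1/77706 - 97584) = 1/(-1688/12951 - 97584) = 1/(-1263812072/12951) = -12951/1263812072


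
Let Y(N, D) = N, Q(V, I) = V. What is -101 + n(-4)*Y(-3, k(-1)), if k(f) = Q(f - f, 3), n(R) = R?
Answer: -89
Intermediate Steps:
k(f) = 0 (k(f) = f - f = 0)
-101 + n(-4)*Y(-3, k(-1)) = -101 - 4*(-3) = -101 + 12 = -89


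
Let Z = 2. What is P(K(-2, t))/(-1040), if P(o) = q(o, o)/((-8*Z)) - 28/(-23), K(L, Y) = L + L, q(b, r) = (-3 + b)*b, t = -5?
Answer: 49/95680 ≈ 0.00051212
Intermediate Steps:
q(b, r) = b*(-3 + b)
K(L, Y) = 2*L
P(o) = 28/23 - o*(-3 + o)/16 (P(o) = (o*(-3 + o))/((-8*2)) - 28/(-23) = (o*(-3 + o))/(-16) - 28*(-1/23) = (o*(-3 + o))*(-1/16) + 28/23 = -o*(-3 + o)/16 + 28/23 = 28/23 - o*(-3 + o)/16)
P(K(-2, t))/(-1040) = (28/23 - 2*(-2)*(-3 + 2*(-2))/16)/(-1040) = (28/23 - 1/16*(-4)*(-3 - 4))*(-1/1040) = (28/23 - 1/16*(-4)*(-7))*(-1/1040) = (28/23 - 7/4)*(-1/1040) = -49/92*(-1/1040) = 49/95680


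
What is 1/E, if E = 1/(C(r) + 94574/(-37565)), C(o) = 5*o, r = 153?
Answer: 28642651/37565 ≈ 762.48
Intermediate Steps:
E = 37565/28642651 (E = 1/(5*153 + 94574/(-37565)) = 1/(765 + 94574*(-1/37565)) = 1/(765 - 94574/37565) = 1/(28642651/37565) = 37565/28642651 ≈ 0.0013115)
1/E = 1/(37565/28642651) = 28642651/37565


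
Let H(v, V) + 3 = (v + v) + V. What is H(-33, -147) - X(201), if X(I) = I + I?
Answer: -618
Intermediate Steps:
X(I) = 2*I
H(v, V) = -3 + V + 2*v (H(v, V) = -3 + ((v + v) + V) = -3 + (2*v + V) = -3 + (V + 2*v) = -3 + V + 2*v)
H(-33, -147) - X(201) = (-3 - 147 + 2*(-33)) - 2*201 = (-3 - 147 - 66) - 1*402 = -216 - 402 = -618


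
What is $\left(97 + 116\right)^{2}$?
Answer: $45369$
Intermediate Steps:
$\left(97 + 116\right)^{2} = 213^{2} = 45369$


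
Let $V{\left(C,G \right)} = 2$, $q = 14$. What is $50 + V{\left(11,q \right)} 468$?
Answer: $986$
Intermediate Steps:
$50 + V{\left(11,q \right)} 468 = 50 + 2 \cdot 468 = 50 + 936 = 986$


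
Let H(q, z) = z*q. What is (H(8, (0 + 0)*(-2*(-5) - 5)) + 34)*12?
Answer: 408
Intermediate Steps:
H(q, z) = q*z
(H(8, (0 + 0)*(-2*(-5) - 5)) + 34)*12 = (8*((0 + 0)*(-2*(-5) - 5)) + 34)*12 = (8*(0*(10 - 5)) + 34)*12 = (8*(0*5) + 34)*12 = (8*0 + 34)*12 = (0 + 34)*12 = 34*12 = 408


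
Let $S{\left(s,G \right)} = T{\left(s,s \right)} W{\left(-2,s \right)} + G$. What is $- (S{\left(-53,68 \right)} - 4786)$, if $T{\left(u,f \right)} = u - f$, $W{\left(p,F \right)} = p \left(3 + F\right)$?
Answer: $4718$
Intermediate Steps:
$S{\left(s,G \right)} = G$ ($S{\left(s,G \right)} = \left(s - s\right) \left(- 2 \left(3 + s\right)\right) + G = 0 \left(-6 - 2 s\right) + G = 0 + G = G$)
$- (S{\left(-53,68 \right)} - 4786) = - (68 - 4786) = \left(-1\right) \left(-4718\right) = 4718$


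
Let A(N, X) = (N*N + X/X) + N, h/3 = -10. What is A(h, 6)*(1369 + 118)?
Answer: 1295177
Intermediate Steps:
h = -30 (h = 3*(-10) = -30)
A(N, X) = 1 + N + N² (A(N, X) = (N² + 1) + N = (1 + N²) + N = 1 + N + N²)
A(h, 6)*(1369 + 118) = (1 - 30 + (-30)²)*(1369 + 118) = (1 - 30 + 900)*1487 = 871*1487 = 1295177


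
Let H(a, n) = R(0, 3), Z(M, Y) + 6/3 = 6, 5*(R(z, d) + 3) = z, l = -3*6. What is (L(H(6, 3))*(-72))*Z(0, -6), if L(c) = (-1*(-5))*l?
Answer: 25920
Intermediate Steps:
l = -18
R(z, d) = -3 + z/5
Z(M, Y) = 4 (Z(M, Y) = -2 + 6 = 4)
H(a, n) = -3 (H(a, n) = -3 + (1/5)*0 = -3 + 0 = -3)
L(c) = -90 (L(c) = -1*(-5)*(-18) = 5*(-18) = -90)
(L(H(6, 3))*(-72))*Z(0, -6) = -90*(-72)*4 = 6480*4 = 25920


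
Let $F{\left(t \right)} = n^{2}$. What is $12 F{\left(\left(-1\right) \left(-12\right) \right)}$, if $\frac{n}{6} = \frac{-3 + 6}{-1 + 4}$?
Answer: $432$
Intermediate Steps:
$n = 6$ ($n = 6 \frac{-3 + 6}{-1 + 4} = 6 \cdot \frac{3}{3} = 6 \cdot 3 \cdot \frac{1}{3} = 6 \cdot 1 = 6$)
$F{\left(t \right)} = 36$ ($F{\left(t \right)} = 6^{2} = 36$)
$12 F{\left(\left(-1\right) \left(-12\right) \right)} = 12 \cdot 36 = 432$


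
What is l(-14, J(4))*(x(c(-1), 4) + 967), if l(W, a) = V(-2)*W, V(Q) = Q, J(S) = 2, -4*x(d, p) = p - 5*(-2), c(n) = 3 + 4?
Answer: 26978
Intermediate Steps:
c(n) = 7
x(d, p) = -5/2 - p/4 (x(d, p) = -(p - 5*(-2))/4 = -(p + 10)/4 = -(10 + p)/4 = -5/2 - p/4)
l(W, a) = -2*W
l(-14, J(4))*(x(c(-1), 4) + 967) = (-2*(-14))*((-5/2 - ¼*4) + 967) = 28*((-5/2 - 1) + 967) = 28*(-7/2 + 967) = 28*(1927/2) = 26978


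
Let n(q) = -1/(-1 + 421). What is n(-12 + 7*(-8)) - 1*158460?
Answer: -66553201/420 ≈ -1.5846e+5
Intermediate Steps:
n(q) = -1/420
n(-12 + 7*(-8)) - 1*158460 = -1/420 - 1*158460 = -1/420 - 158460 = -66553201/420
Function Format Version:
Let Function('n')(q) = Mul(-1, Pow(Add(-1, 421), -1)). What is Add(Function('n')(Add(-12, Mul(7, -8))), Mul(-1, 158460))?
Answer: Rational(-66553201, 420) ≈ -1.5846e+5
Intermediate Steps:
Function('n')(q) = Rational(-1, 420) (Function('n')(q) = Mul(-1, Pow(420, -1)) = Mul(-1, Rational(1, 420)) = Rational(-1, 420))
Add(Function('n')(Add(-12, Mul(7, -8))), Mul(-1, 158460)) = Add(Rational(-1, 420), Mul(-1, 158460)) = Add(Rational(-1, 420), -158460) = Rational(-66553201, 420)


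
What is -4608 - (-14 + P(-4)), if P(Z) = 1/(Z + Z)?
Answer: -36751/8 ≈ -4593.9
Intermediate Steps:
P(Z) = 1/(2*Z)
-4608 - (-14 + P(-4)) = -4608 - (-14 + (1/2)/(-4)) = -4608 - (-14 + (1/2)*(-1/4)) = -4608 - (-14 - 1/8) = -4608 - (-113)/8 = -4608 - 1*(-113/8) = -4608 + 113/8 = -36751/8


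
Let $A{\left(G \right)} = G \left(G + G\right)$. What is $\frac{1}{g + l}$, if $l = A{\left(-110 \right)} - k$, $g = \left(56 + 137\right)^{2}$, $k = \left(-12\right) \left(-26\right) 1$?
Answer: $\frac{1}{61137} \approx 1.6357 \cdot 10^{-5}$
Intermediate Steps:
$k = 312$ ($k = 312 \cdot 1 = 312$)
$g = 37249$ ($g = 193^{2} = 37249$)
$A{\left(G \right)} = 2 G^{2}$ ($A{\left(G \right)} = G 2 G = 2 G^{2}$)
$l = 23888$ ($l = 2 \left(-110\right)^{2} - 312 = 2 \cdot 12100 - 312 = 24200 - 312 = 23888$)
$\frac{1}{g + l} = \frac{1}{37249 + 23888} = \frac{1}{61137}$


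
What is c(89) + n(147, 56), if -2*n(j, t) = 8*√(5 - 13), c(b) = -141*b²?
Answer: -1116861 - 8*I*√2 ≈ -1.1169e+6 - 11.314*I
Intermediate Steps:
n(j, t) = -8*I*√2 (n(j, t) = -4*√(5 - 13) = -4*√(-8) = -4*2*I*√2 = -8*I*√2)
c(89) + n(147, 56) = -141*89² - 8*I*√2 = -141*7921 - 8*I*√2 = -1116861 - 8*I*√2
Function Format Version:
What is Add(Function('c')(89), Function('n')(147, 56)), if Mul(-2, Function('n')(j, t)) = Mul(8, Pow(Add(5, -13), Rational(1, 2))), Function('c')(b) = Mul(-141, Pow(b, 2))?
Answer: Add(-1116861, Mul(-8, I, Pow(2, Rational(1, 2)))) ≈ Add(-1.1169e+6, Mul(-11.314, I))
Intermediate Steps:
Function('n')(j, t) = Mul(-8, I, Pow(2, Rational(1, 2))) (Function('n')(j, t) = Mul(Rational(-1, 2), Mul(8, Pow(Add(5, -13), Rational(1, 2)))) = Mul(Rational(-1, 2), Mul(8, Pow(-8, Rational(1, 2)))) = Mul(Rational(-1, 2), Mul(8, Mul(2, I, Pow(2, Rational(1, 2))))) = Mul(Rational(-1, 2), Mul(16, I, Pow(2, Rational(1, 2)))) = Mul(-8, I, Pow(2, Rational(1, 2))))
Add(Function('c')(89), Function('n')(147, 56)) = Add(Mul(-141, Pow(89, 2)), Mul(-8, I, Pow(2, Rational(1, 2)))) = Add(Mul(-141, 7921), Mul(-8, I, Pow(2, Rational(1, 2)))) = Add(-1116861, Mul(-8, I, Pow(2, Rational(1, 2))))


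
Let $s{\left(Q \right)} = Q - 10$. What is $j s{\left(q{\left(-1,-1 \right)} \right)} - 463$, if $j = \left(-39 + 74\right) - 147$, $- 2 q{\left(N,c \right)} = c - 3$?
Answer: $433$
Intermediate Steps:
$q{\left(N,c \right)} = \frac{3}{2} - \frac{c}{2}$ ($q{\left(N,c \right)} = - \frac{c - 3}{2} = - \frac{-3 + c}{2} = \frac{3}{2} - \frac{c}{2}$)
$j = -112$ ($j = 35 - 147 = -112$)
$s{\left(Q \right)} = -10 + Q$ ($s{\left(Q \right)} = Q - 10 = -10 + Q$)
$j s{\left(q{\left(-1,-1 \right)} \right)} - 463 = - 112 \left(-10 + \left(\frac{3}{2} - - \frac{1}{2}\right)\right) - 463 = - 112 \left(-10 + \left(\frac{3}{2} + \frac{1}{2}\right)\right) - 463 = - 112 \left(-10 + 2\right) - 463 = \left(-112\right) \left(-8\right) - 463 = 896 - 463 = 433$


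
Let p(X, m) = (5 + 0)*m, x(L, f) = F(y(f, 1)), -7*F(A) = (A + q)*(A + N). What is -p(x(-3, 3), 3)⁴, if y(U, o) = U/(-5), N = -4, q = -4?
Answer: -50625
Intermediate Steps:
y(U, o) = -U/5 (y(U, o) = U*(-⅕) = -U/5)
F(A) = -(-4 + A)²/7 (F(A) = -(A - 4)*(A - 4)/7 = -(-4 + A)*(-4 + A)/7 = -(-4 + A)²/7)
x(L, f) = -16/7 - 8*f/35 - f²/175 (x(L, f) = -16/7 - f²/25/7 + 8*(-f/5)/7 = -16/7 - f²/175 - 8*f/35 = -16/7 - 8*f/35 - f²/175)
p(X, m) = 5*m
-p(x(-3, 3), 3)⁴ = -(5*3)⁴ = -1*15⁴ = -1*50625 = -50625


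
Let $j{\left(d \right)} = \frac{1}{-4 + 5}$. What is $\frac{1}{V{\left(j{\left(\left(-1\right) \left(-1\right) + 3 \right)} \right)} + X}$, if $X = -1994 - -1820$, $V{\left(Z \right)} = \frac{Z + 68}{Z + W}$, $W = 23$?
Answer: $- \frac{8}{1369} \approx -0.0058437$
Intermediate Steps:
$j{\left(d \right)} = 1$ ($j{\left(d \right)} = 1^{-1} = 1$)
$V{\left(Z \right)} = \frac{68 + Z}{23 + Z}$ ($V{\left(Z \right)} = \frac{Z + 68}{Z + 23} = \frac{68 + Z}{23 + Z}$)
$X = -174$ ($X = -1994 + 1820 = -174$)
$\frac{1}{V{\left(j{\left(\left(-1\right) \left(-1\right) + 3 \right)} \right)} + X} = \frac{1}{\frac{68 + 1}{23 + 1} - 174} = \frac{1}{\frac{1}{24} \cdot 69 - 174} = \frac{1}{\frac{23}{8} - 174} = \frac{1}{- \frac{1369}{8}} = - \frac{8}{1369}$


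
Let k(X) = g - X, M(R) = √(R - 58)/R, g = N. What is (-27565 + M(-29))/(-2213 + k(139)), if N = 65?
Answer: 27565/2287 + I*√87/66323 ≈ 12.053 + 0.00014064*I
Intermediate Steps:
g = 65
M(R) = √(-58 + R)/R
k(X) = 65 - X
(-27565 + M(-29))/(-2213 + k(139)) = (-27565 + √(-58 - 29)/(-29))/(-2213 + (65 - 1*139)) = (-27565 - I*√87/29)/(-2213 + (65 - 139)) = (-27565 - I*√87/29)/(-2213 - 74) = (-27565 - I*√87/29)/(-2287) = (-27565 - I*√87/29)*(-1/2287) = 27565/2287 + I*√87/66323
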